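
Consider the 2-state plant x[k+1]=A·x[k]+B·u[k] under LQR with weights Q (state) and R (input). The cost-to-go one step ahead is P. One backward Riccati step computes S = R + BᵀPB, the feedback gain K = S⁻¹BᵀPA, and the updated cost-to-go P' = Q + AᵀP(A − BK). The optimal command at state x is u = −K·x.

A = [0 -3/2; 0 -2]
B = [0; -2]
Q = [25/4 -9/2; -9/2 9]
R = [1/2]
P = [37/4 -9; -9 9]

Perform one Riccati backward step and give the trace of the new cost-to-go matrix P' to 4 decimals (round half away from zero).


15.8433

BᵀP = [18.0000 -18.0000]
S = R + BᵀPB = [1/2] + [36.0000] = [36.5000]
BᵀPA = [0.0000 9.0000]
K = S⁻¹·BᵀPA = [0.0000 0.2466]
A−BK = [0.0000 -1.5000; 0.0000 -1.5068]
AᵀP(A−BK) = [0.0000 0.0000; 0.0000 0.5933]
P' = Q + AᵀP(A−BK) = [6.2500 -4.5000; -4.5000 9.5933]
tr(P') = 15.8433


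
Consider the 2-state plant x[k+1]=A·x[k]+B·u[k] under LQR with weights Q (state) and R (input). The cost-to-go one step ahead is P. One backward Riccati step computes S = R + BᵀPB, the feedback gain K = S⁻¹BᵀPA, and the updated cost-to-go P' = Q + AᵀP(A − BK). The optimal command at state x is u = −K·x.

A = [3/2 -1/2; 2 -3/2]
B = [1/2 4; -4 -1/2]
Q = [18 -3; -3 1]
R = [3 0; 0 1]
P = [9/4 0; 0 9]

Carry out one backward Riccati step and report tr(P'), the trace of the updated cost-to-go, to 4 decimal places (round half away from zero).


BᵀP = [1.1250 -36.0000; 9.0000 -4.5000]
S = R + BᵀPB = [3 0; 0 1] + [144.5625 22.5000; 22.5000 38.2500] = [147.5625 22.5000; 22.5000 39.2500]
BᵀPA = [-70.3125 53.4375; 4.5000 2.2500]
K = S⁻¹·BᵀPA = [-0.5413 0.3872; 0.4249 -0.1647]
A−BK = [0.0709 -0.0350; 0.0473 -0.0334]
AᵀP(A−BK) = [1.0910 -0.7186; -0.7186 0.4898]
P' = Q + AᵀP(A−BK) = [19.0910 -3.7186; -3.7186 1.4898]
tr(P') = 20.5808

20.5808


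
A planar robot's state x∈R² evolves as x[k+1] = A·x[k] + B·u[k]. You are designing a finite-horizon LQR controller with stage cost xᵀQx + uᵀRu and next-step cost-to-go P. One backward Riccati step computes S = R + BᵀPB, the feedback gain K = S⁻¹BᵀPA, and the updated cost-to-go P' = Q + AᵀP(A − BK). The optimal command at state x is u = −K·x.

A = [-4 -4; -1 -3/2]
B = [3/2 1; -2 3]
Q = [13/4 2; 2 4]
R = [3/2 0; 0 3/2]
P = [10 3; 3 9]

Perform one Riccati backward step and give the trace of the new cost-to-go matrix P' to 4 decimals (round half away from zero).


21.7065

BᵀP = [9.0000 -13.5000; 19.0000 30.0000]
S = R + BᵀPB = [3/2 0; 0 3/2] + [40.5000 -31.5000; -31.5000 109.0000] = [42.0000 -31.5000; -31.5000 110.5000]
BᵀPA = [-22.5000 -15.7500; -106.0000 -121.0000]
K = S⁻¹·BᵀPA = [-1.5965 -1.5216; -1.4144 -1.5288]
A−BK = [-0.1909 -0.1888; 0.0502 0.0432]
AᵀP(A−BK) = [7.1534 7.2140; 7.2140 7.3031]
P' = Q + AᵀP(A−BK) = [10.4034 9.2140; 9.2140 11.3031]
tr(P') = 21.7065


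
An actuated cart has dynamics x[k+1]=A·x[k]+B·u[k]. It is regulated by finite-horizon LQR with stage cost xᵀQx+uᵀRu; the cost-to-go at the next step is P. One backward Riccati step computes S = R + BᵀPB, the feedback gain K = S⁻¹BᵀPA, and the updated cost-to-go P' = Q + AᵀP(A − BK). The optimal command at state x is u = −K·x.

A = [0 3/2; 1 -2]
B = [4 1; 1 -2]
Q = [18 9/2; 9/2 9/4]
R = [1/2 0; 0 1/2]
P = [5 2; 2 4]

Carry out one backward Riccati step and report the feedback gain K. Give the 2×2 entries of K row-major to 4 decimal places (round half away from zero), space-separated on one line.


0.1109 0.1098 -0.4280 1.0163

BᵀP = [22.0000 12.0000; 1.0000 -6.0000]
S = R + BᵀPB = [1/2 0; 0 1/2] + [100.0000 -2.0000; -2.0000 13.0000] = [100.5000 -2.0000; -2.0000 13.5000]
BᵀPA = [12.0000 9.0000; -6.0000 13.5000]
K = S⁻¹·BᵀPA = [0.1109 0.1098; -0.4280 1.0163]
A−BK = [-0.0155 0.0446; 0.0331 -0.0773]
AᵀP(A−BK) = [0.1013 -0.2197; -0.2197 0.5425]
P' = Q + AᵀP(A−BK) = [18.1013 4.2803; 4.2803 2.7925]
tr(P') = 20.8937


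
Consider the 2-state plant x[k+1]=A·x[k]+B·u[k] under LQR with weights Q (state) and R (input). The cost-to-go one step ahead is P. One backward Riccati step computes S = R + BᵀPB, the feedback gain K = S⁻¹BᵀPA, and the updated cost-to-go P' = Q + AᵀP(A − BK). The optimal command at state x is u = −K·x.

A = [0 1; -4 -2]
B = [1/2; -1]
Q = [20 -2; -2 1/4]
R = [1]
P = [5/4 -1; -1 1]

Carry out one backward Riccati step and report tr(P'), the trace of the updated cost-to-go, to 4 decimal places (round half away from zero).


BᵀP = [1.6250 -1.5000]
S = R + BᵀPB = [1] + [2.3125] = [3.3125]
BᵀPA = [6.0000 4.6250]
K = S⁻¹·BᵀPA = [1.8113 1.3962]
A−BK = [-0.9057 0.3019; -2.1887 -0.6038]
AᵀP(A−BK) = [5.1321 3.6226; 3.6226 2.7925]
P' = Q + AᵀP(A−BK) = [25.1321 1.6226; 1.6226 3.0425]
tr(P') = 28.1745

28.1745


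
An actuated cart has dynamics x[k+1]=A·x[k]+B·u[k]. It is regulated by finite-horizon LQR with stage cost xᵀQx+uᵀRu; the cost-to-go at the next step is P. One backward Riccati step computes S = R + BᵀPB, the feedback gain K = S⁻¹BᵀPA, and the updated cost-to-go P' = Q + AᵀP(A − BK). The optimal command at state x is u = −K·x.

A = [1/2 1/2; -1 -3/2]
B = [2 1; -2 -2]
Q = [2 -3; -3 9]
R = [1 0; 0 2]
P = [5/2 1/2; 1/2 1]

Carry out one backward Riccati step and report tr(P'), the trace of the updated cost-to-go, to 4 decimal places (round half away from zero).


11.8327

BᵀP = [4.0000 -1.0000; 1.5000 -1.5000]
S = R + BᵀPB = [1 0; 0 2] + [10.0000 6.0000; 6.0000 4.5000] = [11.0000 6.0000; 6.0000 6.5000]
BᵀPA = [3.0000 3.5000; 2.2500 3.0000]
K = S⁻¹·BᵀPA = [0.1690 0.1338; 0.1901 0.3380]
A−BK = [-0.0282 -0.1056; -0.2817 -0.5563]
AᵀP(A−BK) = [0.1901 0.3380; 0.3380 0.6426]
P' = Q + AᵀP(A−BK) = [2.1901 -2.6620; -2.6620 9.6426]
tr(P') = 11.8327


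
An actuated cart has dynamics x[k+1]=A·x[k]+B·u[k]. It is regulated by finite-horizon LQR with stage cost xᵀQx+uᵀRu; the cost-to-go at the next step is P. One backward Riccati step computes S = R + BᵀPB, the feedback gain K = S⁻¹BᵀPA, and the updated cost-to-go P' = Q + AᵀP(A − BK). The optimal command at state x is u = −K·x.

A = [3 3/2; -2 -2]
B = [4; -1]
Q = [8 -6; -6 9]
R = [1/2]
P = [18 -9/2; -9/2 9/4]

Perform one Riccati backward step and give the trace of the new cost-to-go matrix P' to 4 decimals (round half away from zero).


BᵀP = [76.5000 -20.2500]
S = R + BᵀPB = [1/2] + [326.2500] = [326.7500]
BᵀPA = [270.0000 155.2500]
K = S⁻¹·BᵀPA = [0.8263 0.4751]
A−BK = [-0.3053 -0.4005; -1.1737 -1.5249]
AᵀP(A−BK) = [1.8936 2.2138; 2.2138 2.7355]
P' = Q + AᵀP(A−BK) = [9.8936 -3.7862; -3.7862 11.7355]
tr(P') = 21.6291

21.6291


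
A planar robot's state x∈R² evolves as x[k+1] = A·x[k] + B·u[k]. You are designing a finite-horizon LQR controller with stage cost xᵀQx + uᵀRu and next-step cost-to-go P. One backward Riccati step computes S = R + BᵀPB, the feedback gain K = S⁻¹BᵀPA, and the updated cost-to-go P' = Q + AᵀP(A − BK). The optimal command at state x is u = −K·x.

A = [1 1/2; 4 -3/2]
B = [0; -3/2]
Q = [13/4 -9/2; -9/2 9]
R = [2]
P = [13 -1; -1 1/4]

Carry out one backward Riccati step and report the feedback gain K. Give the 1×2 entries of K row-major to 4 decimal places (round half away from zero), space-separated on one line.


BᵀP = [1.5000 -0.3750]
S = R + BᵀPB = [2] + [0.5625] = [2.5625]
BᵀPA = [0.0000 1.3125]
K = S⁻¹·BᵀPA = [0.0000 0.5122]
A−BK = [1.0000 0.5000; 4.0000 -0.7317]
AᵀP(A−BK) = [9.0000 4.5000; 4.5000 4.6402]
P' = Q + AᵀP(A−BK) = [12.2500 0.0000; 0.0000 13.6402]
tr(P') = 25.8902

0.0000 0.5122


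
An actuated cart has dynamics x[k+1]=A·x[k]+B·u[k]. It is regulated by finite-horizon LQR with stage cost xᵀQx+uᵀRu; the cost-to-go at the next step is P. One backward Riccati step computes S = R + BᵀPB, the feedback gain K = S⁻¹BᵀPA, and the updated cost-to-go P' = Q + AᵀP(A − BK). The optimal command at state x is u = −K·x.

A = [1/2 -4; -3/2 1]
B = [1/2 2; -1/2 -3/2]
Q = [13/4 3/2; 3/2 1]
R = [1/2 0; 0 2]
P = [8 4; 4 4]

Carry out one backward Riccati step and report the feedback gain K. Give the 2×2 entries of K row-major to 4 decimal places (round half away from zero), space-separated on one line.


BᵀP = [2.0000 0.0000; 10.0000 2.0000]
S = R + BᵀPB = [1/2 0; 0 2] + [1.0000 4.0000; 4.0000 17.0000] = [1.5000 4.0000; 4.0000 19.0000]
BᵀPA = [1.0000 -8.0000; 2.0000 -38.0000]
K = S⁻¹·BᵀPA = [0.8800 0.0000; -0.0800 -2.0000]
A−BK = [0.2200 0.0000; -1.1800 -2.0000]
AᵀP(A−BK) = [4.2800 8.0000; 8.0000 24.0000]
P' = Q + AᵀP(A−BK) = [7.5300 9.5000; 9.5000 25.0000]
tr(P') = 32.5300

0.8800 0.0000 -0.0800 -2.0000


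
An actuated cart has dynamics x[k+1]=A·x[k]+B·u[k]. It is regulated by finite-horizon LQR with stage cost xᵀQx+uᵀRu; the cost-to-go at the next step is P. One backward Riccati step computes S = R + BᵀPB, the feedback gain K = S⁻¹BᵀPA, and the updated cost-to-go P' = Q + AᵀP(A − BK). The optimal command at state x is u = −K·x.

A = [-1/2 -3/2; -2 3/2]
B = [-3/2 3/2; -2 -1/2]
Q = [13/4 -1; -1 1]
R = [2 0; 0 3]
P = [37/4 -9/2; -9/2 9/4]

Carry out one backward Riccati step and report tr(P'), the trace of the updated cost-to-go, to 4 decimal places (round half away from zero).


BᵀP = [-4.8750 2.2500; 16.1250 -7.8750]
S = R + BᵀPB = [2 0; 0 3] + [2.8125 -8.4375; -8.4375 28.1250] = [4.8125 -8.4375; -8.4375 31.1250]
BᵀPA = [-2.0625 10.6875; 7.6875 -36.0000]
K = S⁻¹·BᵀPA = [0.0085 0.3677; 0.2493 -1.0570]
A−BK = [-0.8612 0.6369; -1.8584 1.7069]
AᵀP(A−BK) = [0.4136 -1.0538; -1.0538 4.1451]
P' = Q + AᵀP(A−BK) = [3.6636 -2.0538; -2.0538 5.1451]
tr(P') = 8.8087

8.8087


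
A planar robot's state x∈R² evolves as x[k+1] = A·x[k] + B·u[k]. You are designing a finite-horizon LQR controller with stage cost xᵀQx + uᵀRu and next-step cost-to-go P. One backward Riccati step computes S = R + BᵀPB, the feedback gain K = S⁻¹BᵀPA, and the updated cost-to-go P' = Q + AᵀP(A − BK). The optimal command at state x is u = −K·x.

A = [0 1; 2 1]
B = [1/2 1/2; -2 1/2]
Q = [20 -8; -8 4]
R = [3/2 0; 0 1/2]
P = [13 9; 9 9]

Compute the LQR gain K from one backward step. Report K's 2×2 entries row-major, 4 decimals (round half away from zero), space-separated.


-0.7080 -0.1513 0.8714 1.7247

BᵀP = [-11.5000 -13.5000; 11.0000 9.0000]
S = R + BᵀPB = [3/2 0; 0 1/2] + [21.2500 -12.5000; -12.5000 10.0000] = [22.7500 -12.5000; -12.5000 10.5000]
BᵀPA = [-27.0000 -25.0000; 18.0000 20.0000]
K = S⁻¹·BᵀPA = [-0.7080 -0.1513; 0.8714 1.7247]
A−BK = [-0.0817 0.2133; 0.1483 -0.1649]
AᵀP(A−BK) = [1.1982 0.8714; 0.8714 1.7247]
P' = Q + AᵀP(A−BK) = [21.1982 -7.1286; -7.1286 5.7247]
tr(P') = 26.9228


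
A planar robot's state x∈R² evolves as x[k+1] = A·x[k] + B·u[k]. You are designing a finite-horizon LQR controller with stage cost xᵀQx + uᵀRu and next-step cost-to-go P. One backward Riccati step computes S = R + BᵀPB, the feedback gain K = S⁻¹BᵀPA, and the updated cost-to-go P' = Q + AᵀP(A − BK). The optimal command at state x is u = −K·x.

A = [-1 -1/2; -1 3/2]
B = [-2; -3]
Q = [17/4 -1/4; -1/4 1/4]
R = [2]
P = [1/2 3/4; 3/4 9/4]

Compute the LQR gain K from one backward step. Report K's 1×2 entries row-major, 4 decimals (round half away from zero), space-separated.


BᵀP = [-3.2500 -8.2500]
S = R + BᵀPB = [2] + [31.2500] = [33.2500]
BᵀPA = [11.5000 -10.7500]
K = S⁻¹·BᵀPA = [0.3459 -0.3233]
A−BK = [-0.3083 -1.1466; 0.0376 0.5301]
AᵀP(A−BK) = [0.2726 -0.1570; -0.1570 0.5869]
P' = Q + AᵀP(A−BK) = [4.5226 -0.4070; -0.4070 0.8369]
tr(P') = 5.3595

0.3459 -0.3233


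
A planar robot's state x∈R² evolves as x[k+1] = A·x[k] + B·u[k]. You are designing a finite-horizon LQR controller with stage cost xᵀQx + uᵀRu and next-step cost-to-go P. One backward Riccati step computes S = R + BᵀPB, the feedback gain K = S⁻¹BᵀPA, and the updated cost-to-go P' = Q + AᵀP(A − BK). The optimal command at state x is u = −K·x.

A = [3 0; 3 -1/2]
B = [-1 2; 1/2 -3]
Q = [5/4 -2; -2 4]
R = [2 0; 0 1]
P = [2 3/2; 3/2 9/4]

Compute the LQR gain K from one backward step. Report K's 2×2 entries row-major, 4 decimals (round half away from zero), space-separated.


-2.2226 0.1440 -1.4050 0.1843

BᵀP = [-1.2500 -0.3750; -0.5000 -3.7500]
S = R + BᵀPB = [2 0; 0 1] + [1.0625 -1.3750; -1.3750 10.2500] = [3.0625 -1.3750; -1.3750 11.2500]
BᵀPA = [-4.8750 0.1875; -12.7500 1.8750]
K = S⁻¹·BᵀPA = [-2.2226 0.1440; -1.4050 0.1843]
A−BK = [3.5873 -0.2246; -0.1036 -0.0192]
AᵀP(A−BK) = [36.5010 -2.5739; -2.5739 0.1900]
P' = Q + AᵀP(A−BK) = [37.7510 -4.5739; -4.5739 4.1900]
tr(P') = 41.9410


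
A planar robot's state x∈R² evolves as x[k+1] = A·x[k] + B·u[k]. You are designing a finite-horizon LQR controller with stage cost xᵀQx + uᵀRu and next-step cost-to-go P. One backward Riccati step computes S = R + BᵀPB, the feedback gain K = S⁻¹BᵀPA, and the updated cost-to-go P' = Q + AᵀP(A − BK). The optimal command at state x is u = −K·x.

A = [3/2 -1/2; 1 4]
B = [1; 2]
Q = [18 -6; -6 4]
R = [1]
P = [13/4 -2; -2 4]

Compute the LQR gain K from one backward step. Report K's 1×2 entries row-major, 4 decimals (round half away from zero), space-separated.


BᵀP = [-0.7500 6.0000]
S = R + BᵀPB = [1] + [11.2500] = [12.2500]
BᵀPA = [4.8750 24.3750]
K = S⁻¹·BᵀPA = [0.3980 1.9898]
A−BK = [1.1020 -2.4898; 0.2041 0.0204]
AᵀP(A−BK) = [3.3724 -7.1378; -7.1378 24.3112]
P' = Q + AᵀP(A−BK) = [21.3724 -13.1378; -13.1378 28.3112]
tr(P') = 49.6837

0.3980 1.9898


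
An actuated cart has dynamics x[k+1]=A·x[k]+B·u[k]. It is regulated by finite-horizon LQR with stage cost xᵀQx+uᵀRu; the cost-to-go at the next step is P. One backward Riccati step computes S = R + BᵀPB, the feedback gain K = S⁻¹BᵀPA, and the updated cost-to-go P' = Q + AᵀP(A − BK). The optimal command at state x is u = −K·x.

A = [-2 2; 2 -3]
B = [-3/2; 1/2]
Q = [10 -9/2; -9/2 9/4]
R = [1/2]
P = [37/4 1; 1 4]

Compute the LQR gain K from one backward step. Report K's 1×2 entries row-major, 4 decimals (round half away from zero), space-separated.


1.3333 -1.3574

BᵀP = [-13.3750 0.5000]
S = R + BᵀPB = [1/2] + [20.3125] = [20.8125]
BᵀPA = [27.7500 -28.2500]
K = S⁻¹·BᵀPA = [1.3333 -1.3574]
A−BK = [0.0000 -0.0360; 1.3333 -2.3213]
AᵀP(A−BK) = [8.0000 -13.3333; -13.3333 22.6547]
P' = Q + AᵀP(A−BK) = [18.0000 -17.8333; -17.8333 24.9047]
tr(P') = 42.9047


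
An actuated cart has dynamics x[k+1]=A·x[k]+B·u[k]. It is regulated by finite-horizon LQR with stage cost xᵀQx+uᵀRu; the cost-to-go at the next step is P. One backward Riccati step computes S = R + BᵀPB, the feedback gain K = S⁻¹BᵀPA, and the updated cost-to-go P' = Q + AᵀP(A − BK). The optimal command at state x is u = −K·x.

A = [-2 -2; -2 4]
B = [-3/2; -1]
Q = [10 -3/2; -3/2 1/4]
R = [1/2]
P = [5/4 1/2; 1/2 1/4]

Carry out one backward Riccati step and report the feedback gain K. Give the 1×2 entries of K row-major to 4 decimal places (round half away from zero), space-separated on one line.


BᵀP = [-2.3750 -1.0000]
S = R + BᵀPB = [1/2] + [4.5625] = [5.0625]
BᵀPA = [6.7500 0.7500]
K = S⁻¹·BᵀPA = [1.3333 0.1481]
A−BK = [0.0000 -1.7778; -0.6667 4.1481]
AᵀP(A−BK) = [1.0000 0.0000; 0.0000 0.8889]
P' = Q + AᵀP(A−BK) = [11.0000 -1.5000; -1.5000 1.1389]
tr(P') = 12.1389

1.3333 0.1481


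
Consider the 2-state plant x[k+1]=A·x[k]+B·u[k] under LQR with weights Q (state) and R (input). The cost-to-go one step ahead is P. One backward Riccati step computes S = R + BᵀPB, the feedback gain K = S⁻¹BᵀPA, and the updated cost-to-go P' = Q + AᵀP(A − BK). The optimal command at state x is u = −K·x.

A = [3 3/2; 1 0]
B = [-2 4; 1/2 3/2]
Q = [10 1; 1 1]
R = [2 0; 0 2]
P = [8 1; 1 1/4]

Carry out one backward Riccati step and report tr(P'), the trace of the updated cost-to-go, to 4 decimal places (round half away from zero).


12.1377

BᵀP = [-15.5000 -1.8750; 33.5000 4.3750]
S = R + BᵀPB = [2 0; 0 2] + [30.0625 -64.8125; -64.8125 140.5625] = [32.0625 -64.8125; -64.8125 142.5625]
BᵀPA = [-48.3750 -23.2500; 104.8750 50.2500]
K = S⁻¹·BᵀPA = [-0.2681 -0.1560; 0.6138 0.2816]
A−BK = [0.0088 0.0618; 0.2134 -0.3444]
AᵀP(A−BK) = [0.9129 0.4254; 0.4254 0.2248]
P' = Q + AᵀP(A−BK) = [10.9129 1.4254; 1.4254 1.2248]
tr(P') = 12.1377


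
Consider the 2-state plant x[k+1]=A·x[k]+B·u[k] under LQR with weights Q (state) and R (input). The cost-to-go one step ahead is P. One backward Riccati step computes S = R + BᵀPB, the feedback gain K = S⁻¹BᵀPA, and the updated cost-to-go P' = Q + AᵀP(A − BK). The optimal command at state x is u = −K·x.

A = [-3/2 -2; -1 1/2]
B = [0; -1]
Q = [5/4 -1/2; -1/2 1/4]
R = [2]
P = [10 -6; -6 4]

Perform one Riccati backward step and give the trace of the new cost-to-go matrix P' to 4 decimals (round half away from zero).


BᵀP = [6.0000 -4.0000]
S = R + BᵀPB = [2] + [4.0000] = [6.0000]
BᵀPA = [-5.0000 -14.0000]
K = S⁻¹·BᵀPA = [-0.8333 -2.3333]
A−BK = [-1.5000 -2.0000; -1.8333 -1.8333]
AᵀP(A−BK) = [4.3333 8.8333; 8.8333 20.3333]
P' = Q + AᵀP(A−BK) = [5.5833 8.3333; 8.3333 20.5833]
tr(P') = 26.1667

26.1667


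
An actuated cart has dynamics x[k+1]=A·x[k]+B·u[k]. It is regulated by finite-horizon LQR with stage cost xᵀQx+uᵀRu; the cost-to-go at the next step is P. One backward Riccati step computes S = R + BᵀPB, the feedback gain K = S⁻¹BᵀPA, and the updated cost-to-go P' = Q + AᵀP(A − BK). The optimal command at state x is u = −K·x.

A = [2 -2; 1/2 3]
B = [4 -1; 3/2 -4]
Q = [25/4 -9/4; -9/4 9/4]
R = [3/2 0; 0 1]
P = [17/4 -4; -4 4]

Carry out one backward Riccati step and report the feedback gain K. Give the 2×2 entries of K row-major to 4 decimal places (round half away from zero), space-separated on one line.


0.4261 -0.7166 0.1381 -1.0394

BᵀP = [11.0000 -10.0000; 11.7500 -12.0000]
S = R + BᵀPB = [3/2 0; 0 1] + [29.0000 29.0000; 29.0000 36.2500] = [30.5000 29.0000; 29.0000 37.2500]
BᵀPA = [17.0000 -52.0000; 17.5000 -59.5000]
K = S⁻¹·BᵀPA = [0.4261 -0.7166; 0.1381 -1.0394]
A−BK = [0.4337 -0.1728; 0.4132 -0.0826]
AᵀP(A−BK) = [0.3401 -0.6277; -0.6277 1.8907]
P' = Q + AᵀP(A−BK) = [6.5901 -2.8777; -2.8777 4.1407]
tr(P') = 10.7308


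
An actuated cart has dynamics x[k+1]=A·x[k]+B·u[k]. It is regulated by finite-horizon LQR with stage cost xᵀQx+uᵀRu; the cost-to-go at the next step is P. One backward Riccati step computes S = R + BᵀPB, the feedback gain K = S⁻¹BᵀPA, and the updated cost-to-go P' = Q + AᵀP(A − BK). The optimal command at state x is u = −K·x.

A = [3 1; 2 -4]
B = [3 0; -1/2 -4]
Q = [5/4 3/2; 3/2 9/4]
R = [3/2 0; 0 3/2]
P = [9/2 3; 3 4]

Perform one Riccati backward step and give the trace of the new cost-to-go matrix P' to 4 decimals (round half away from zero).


6.9740

BᵀP = [12.0000 7.0000; -12.0000 -16.0000]
S = R + BᵀPB = [3/2 0; 0 3/2] + [32.5000 -28.0000; -28.0000 64.0000] = [34.0000 -28.0000; -28.0000 65.5000]
BᵀPA = [50.0000 -16.0000; -68.0000 52.0000]
K = S⁻¹·BᵀPA = [0.9501 0.2827; -0.6320 0.9148]
A−BK = [0.1497 0.1518; -0.0530 -0.1996]
AᵀP(A−BK) = [2.0177 -0.4335; -0.4335 1.4563]
P' = Q + AᵀP(A−BK) = [3.2677 1.0665; 1.0665 3.7063]
tr(P') = 6.9740


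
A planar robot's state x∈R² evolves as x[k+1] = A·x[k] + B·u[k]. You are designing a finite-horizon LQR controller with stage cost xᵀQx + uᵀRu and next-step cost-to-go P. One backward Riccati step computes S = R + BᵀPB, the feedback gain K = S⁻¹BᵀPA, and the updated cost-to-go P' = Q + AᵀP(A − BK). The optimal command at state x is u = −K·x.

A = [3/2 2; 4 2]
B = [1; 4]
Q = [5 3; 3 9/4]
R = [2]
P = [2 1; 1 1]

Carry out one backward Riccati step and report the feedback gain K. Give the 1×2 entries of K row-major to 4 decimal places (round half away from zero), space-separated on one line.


BᵀP = [6.0000 5.0000]
S = R + BᵀPB = [2] + [26.0000] = [28.0000]
BᵀPA = [29.0000 22.0000]
K = S⁻¹·BᵀPA = [1.0357 0.7857]
A−BK = [0.4643 1.2143; -0.1429 -1.1429]
AᵀP(A−BK) = [2.4643 2.2143; 2.2143 2.7143]
P' = Q + AᵀP(A−BK) = [7.4643 5.2143; 5.2143 4.9643]
tr(P') = 12.4286

1.0357 0.7857


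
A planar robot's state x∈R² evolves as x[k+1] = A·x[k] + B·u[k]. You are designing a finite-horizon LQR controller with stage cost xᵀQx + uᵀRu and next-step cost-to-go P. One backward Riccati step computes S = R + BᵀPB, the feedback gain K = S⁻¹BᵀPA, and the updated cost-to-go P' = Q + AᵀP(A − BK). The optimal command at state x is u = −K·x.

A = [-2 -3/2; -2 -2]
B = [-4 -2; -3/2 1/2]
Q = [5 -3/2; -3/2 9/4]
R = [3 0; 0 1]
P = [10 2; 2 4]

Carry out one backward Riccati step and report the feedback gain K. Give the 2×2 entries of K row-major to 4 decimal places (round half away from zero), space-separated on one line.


BᵀP = [-43.0000 -14.0000; -19.0000 -2.0000]
S = R + BᵀPB = [3 0; 0 1] + [193.0000 79.0000; 79.0000 37.0000] = [196.0000 79.0000; 79.0000 38.0000]
BᵀPA = [114.0000 92.5000; 42.0000 32.5000]
K = S⁻¹·BᵀPA = [0.8401 0.7850; -0.6413 -0.7767]
A−BK = [0.0779 0.0866; -0.4192 -0.4341]
AᵀP(A−BK) = [3.1616 3.1317; 3.1317 3.1305]
P' = Q + AᵀP(A−BK) = [8.1616 1.6317; 1.6317 5.3805]
tr(P') = 13.5420

0.8401 0.7850 -0.6413 -0.7767


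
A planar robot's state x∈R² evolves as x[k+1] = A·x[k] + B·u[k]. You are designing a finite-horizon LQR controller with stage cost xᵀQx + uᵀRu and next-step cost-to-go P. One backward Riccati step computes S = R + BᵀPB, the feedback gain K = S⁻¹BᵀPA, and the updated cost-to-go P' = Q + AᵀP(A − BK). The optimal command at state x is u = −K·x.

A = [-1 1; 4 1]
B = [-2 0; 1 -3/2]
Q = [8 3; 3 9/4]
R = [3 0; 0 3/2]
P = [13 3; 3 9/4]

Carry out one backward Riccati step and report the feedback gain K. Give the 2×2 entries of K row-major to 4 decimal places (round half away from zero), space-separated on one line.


BᵀP = [-23.0000 -3.7500; -4.5000 -3.3750]
S = R + BᵀPB = [3 0; 0 3/2] + [42.2500 5.6250; 5.6250 5.0625] = [45.2500 5.6250; 5.6250 6.5625]
BᵀPA = [8.0000 -26.7500; -9.0000 -7.8750]
K = S⁻¹·BᵀPA = [0.3887 -0.4947; -1.7046 -0.7760]
A−BK = [-0.2226 0.0106; 1.0544 0.3307]
AᵀP(A−BK) = [6.5491 1.9739; 1.9739 1.9060]
P' = Q + AᵀP(A−BK) = [14.5491 4.9739; 4.9739 4.1560]
tr(P') = 18.7051

0.3887 -0.4947 -1.7046 -0.7760


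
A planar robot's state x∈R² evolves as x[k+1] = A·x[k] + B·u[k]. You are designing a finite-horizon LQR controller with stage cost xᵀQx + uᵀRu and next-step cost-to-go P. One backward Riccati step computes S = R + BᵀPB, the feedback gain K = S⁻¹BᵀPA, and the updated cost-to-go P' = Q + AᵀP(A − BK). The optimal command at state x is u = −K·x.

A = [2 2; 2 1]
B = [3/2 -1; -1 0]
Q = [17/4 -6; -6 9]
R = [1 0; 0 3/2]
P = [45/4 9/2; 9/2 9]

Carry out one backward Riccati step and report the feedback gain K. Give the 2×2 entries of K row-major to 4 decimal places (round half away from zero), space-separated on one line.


BᵀP = [12.3750 -2.2500; -11.2500 -4.5000]
S = R + BᵀPB = [1 0; 0 3/2] + [20.8125 -12.3750; -12.3750 11.2500] = [21.8125 -12.3750; -12.3750 12.7500]
BᵀPA = [20.2500 22.5000; -31.5000 -27.0000]
K = S⁻¹·BᵀPA = [-1.0533 -0.3781; -3.4929 -2.4846]
A−BK = [0.0870 0.0825; 0.9467 0.6219]
AᵀP(A−BK) = [28.3031 19.3908; 19.3908 13.4224]
P' = Q + AᵀP(A−BK) = [32.5531 13.3908; 13.3908 22.4224]
tr(P') = 54.9754

-1.0533 -0.3781 -3.4929 -2.4846


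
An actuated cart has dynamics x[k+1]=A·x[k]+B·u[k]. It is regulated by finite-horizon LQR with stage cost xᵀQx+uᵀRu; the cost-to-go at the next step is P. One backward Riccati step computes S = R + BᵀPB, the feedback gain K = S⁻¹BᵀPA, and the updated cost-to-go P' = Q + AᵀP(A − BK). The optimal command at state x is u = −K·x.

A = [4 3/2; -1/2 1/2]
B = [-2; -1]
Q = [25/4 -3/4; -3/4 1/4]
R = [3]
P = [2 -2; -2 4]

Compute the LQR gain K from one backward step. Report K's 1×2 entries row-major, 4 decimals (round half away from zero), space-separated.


-1.1429 -0.4286

BᵀP = [-2.0000 0.0000]
S = R + BᵀPB = [3] + [4.0000] = [7.0000]
BᵀPA = [-8.0000 -3.0000]
K = S⁻¹·BᵀPA = [-1.1429 -0.4286]
A−BK = [1.7143 0.6429; -1.6429 0.0714]
AᵀP(A−BK) = [31.8571 5.0714; 5.0714 1.2143]
P' = Q + AᵀP(A−BK) = [38.1071 4.3214; 4.3214 1.4643]
tr(P') = 39.5714


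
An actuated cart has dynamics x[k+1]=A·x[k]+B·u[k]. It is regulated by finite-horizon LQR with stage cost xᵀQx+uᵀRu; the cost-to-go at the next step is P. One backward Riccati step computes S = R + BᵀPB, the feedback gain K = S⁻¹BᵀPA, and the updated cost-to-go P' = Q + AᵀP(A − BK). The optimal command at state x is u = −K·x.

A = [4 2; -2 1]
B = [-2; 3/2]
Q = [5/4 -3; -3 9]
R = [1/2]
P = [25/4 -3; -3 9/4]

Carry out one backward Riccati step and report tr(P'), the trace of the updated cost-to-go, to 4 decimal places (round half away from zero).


BᵀP = [-17.0000 9.3750]
S = R + BᵀPB = [1/2] + [48.0625] = [48.5625]
BᵀPA = [-86.7500 -24.6250]
K = S⁻¹·BᵀPA = [-1.7864 -0.5071]
A−BK = [0.4273 0.9858; 0.6795 1.7606]
AᵀP(A−BK) = [2.0335 1.5109; 1.5109 2.7632]
P' = Q + AᵀP(A−BK) = [3.2835 -1.4891; -1.4891 11.7632]
tr(P') = 15.0467

15.0467


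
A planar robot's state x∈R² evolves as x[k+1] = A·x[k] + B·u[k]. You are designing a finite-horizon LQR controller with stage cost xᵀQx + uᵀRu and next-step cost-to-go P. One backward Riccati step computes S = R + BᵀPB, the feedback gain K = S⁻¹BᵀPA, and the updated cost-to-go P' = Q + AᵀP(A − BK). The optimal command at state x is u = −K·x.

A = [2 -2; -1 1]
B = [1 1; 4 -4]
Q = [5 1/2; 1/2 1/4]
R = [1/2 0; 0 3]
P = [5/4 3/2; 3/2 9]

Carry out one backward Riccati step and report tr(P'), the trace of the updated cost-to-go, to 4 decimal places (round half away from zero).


BᵀP = [7.2500 37.5000; -4.7500 -34.5000]
S = R + BᵀPB = [1/2 0; 0 3] + [157.2500 -142.7500; -142.7500 133.2500] = [157.7500 -142.7500; -142.7500 136.2500]
BᵀPA = [-23.0000 23.0000; 25.0000 -25.0000]
K = S⁻¹·BᵀPA = [0.3898 -0.3898; 0.5919 -0.5919]
A−BK = [1.0183 -1.0183; -0.1917 0.1917]
AᵀP(A−BK) = [2.1683 -2.1683; -2.1683 2.1683]
P' = Q + AᵀP(A−BK) = [7.1683 -1.6683; -1.6683 2.4183]
tr(P') = 9.5865

9.5865


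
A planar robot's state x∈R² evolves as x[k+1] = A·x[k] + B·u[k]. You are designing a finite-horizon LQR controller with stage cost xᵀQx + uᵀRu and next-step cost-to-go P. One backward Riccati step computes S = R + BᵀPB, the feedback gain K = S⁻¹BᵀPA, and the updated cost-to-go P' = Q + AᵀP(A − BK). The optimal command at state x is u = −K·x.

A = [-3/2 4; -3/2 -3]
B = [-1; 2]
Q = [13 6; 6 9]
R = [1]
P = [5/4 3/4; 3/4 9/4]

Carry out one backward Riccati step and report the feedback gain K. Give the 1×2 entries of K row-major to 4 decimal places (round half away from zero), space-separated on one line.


-0.7273 -1.2424

BᵀP = [0.2500 3.7500]
S = R + BᵀPB = [1] + [7.2500] = [8.2500]
BᵀPA = [-6.0000 -10.2500]
K = S⁻¹·BᵀPA = [-0.7273 -1.2424]
A−BK = [-2.2273 2.7576; -0.0455 -0.5152]
AᵀP(A−BK) = [6.8864 -5.9545; -5.9545 9.5152]
P' = Q + AᵀP(A−BK) = [19.8864 0.0455; 0.0455 18.5152]
tr(P') = 38.4015


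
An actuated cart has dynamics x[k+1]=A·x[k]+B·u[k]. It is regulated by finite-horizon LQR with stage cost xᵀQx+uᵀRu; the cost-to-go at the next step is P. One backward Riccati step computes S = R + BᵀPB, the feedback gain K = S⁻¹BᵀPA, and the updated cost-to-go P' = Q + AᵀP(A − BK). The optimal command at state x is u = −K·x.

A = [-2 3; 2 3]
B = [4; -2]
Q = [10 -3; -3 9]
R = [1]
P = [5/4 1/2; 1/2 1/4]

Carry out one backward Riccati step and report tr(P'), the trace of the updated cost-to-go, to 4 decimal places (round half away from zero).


22.2679

BᵀP = [4.0000 1.5000]
S = R + BᵀPB = [1] + [13.0000] = [14.0000]
BᵀPA = [-5.0000 16.5000]
K = S⁻¹·BᵀPA = [-0.3571 1.1786]
A−BK = [-0.5714 -1.7143; 1.2857 5.3571]
AᵀP(A−BK) = [0.2143 -0.1071; -0.1071 3.0536]
P' = Q + AᵀP(A−BK) = [10.2143 -3.1071; -3.1071 12.0536]
tr(P') = 22.2679


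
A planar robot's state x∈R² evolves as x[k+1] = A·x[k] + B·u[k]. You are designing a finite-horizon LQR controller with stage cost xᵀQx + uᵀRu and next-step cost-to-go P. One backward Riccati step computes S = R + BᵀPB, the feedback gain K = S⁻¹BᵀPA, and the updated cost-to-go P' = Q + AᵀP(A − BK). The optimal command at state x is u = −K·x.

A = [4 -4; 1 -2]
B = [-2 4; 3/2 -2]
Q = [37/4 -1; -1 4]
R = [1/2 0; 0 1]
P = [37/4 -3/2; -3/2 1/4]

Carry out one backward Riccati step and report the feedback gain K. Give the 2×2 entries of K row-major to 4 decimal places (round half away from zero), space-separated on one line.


BᵀP = [-20.7500 3.3750; 40.0000 -6.5000]
S = R + BᵀPB = [1/2 0; 0 1] + [46.5625 -89.7500; -89.7500 173.0000] = [47.0625 -89.7500; -89.7500 174.0000]
BᵀPA = [-79.6250 76.2500; 153.5000 -147.0000]
K = S⁻¹·BᵀPA = [-0.5838 0.5549; 0.5810 -0.5586]
A−BK = [0.5082 -0.6558; 3.0378 -3.9496]
AᵀP(A−BK) = [0.5726 -0.5698; -0.5698 0.5736]
P' = Q + AᵀP(A−BK) = [9.8226 -1.5698; -1.5698 4.5736]
tr(P') = 14.3962

-0.5838 0.5549 0.5810 -0.5586


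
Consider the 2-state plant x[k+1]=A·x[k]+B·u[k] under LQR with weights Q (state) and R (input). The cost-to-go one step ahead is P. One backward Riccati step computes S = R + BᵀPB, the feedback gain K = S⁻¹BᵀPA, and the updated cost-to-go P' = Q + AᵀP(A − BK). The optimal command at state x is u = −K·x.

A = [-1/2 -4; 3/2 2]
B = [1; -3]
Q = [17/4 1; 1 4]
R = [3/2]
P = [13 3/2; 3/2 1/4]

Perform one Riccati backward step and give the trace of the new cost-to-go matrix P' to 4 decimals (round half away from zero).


BᵀP = [8.5000 0.7500]
S = R + BᵀPB = [3/2] + [6.2500] = [7.7500]
BᵀPA = [-3.1250 -32.5000]
K = S⁻¹·BᵀPA = [-0.4032 -4.1935]
A−BK = [-0.0968 0.1935; 0.2903 -10.5806]
AᵀP(A−BK) = [0.3024 3.1452; 3.1452 48.7097]
P' = Q + AᵀP(A−BK) = [4.5524 4.1452; 4.1452 52.7097]
tr(P') = 57.2621

57.2621


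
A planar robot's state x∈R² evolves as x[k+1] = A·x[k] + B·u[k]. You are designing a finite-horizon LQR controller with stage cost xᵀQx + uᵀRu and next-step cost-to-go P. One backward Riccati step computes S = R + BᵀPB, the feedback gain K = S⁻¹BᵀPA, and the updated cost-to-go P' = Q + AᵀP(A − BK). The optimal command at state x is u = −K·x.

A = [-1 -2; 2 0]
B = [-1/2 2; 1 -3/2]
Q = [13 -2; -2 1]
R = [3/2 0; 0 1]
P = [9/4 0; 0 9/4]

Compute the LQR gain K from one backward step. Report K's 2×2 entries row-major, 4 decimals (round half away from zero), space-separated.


0.6437 -0.5023 -0.5065 -0.7851

BᵀP = [-1.1250 2.2500; 4.5000 -3.3750]
S = R + BᵀPB = [3/2 0; 0 1] + [2.8125 -5.6250; -5.6250 14.0625] = [4.3125 -5.6250; -5.6250 15.0625]
BᵀPA = [5.6250 2.2500; -11.2500 -9.0000]
K = S⁻¹·BᵀPA = [0.6437 -0.5023; -0.5065 -0.7851]
A−BK = [0.3349 -0.6810; 0.5966 -0.6753]
AᵀP(A−BK) = [1.9311 -1.5069; -1.5069 3.0644]
P' = Q + AᵀP(A−BK) = [14.9311 -3.5069; -3.5069 4.0644]
tr(P') = 18.9954


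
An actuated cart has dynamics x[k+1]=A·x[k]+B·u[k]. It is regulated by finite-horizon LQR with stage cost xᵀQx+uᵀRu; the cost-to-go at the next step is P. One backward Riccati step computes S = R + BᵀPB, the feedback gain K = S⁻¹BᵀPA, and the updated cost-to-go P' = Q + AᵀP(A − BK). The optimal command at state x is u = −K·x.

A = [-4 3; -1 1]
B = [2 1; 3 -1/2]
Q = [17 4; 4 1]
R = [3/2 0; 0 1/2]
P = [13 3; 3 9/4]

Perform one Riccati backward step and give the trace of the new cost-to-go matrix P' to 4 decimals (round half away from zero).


BᵀP = [35.0000 12.7500; 11.5000 1.8750]
S = R + BᵀPB = [3/2 0; 0 1/2] + [108.2500 28.6250; 28.6250 10.5625] = [109.7500 28.6250; 28.6250 11.0625]
BᵀPA = [-152.7500 117.7500; -47.8750 36.3750]
K = S⁻¹·BᵀPA = [-0.8091 0.6622; -2.2340 1.5747]
A−BK = [-0.1477 0.1009; 0.3103 -0.1992]
AᵀP(A−BK) = [3.7028 -2.7133; -2.7133 1.9987]
P' = Q + AᵀP(A−BK) = [20.7028 1.2867; 1.2867 2.9987]
tr(P') = 23.7014

23.7014


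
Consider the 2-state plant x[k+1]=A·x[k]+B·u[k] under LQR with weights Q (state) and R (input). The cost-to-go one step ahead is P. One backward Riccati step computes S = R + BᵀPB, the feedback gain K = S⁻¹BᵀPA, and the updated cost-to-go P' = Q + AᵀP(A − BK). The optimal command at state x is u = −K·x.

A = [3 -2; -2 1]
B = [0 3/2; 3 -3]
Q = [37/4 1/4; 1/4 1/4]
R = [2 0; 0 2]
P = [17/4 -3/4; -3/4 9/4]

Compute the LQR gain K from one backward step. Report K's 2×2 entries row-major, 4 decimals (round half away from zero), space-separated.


0.6753 -0.5327 1.4931 -0.9779

BᵀP = [-2.2500 6.7500; 8.6250 -7.8750]
S = R + BᵀPB = [2 0; 0 2] + [20.2500 -23.6250; -23.6250 36.5625] = [22.2500 -23.6250; -23.6250 38.5625]
BᵀPA = [-20.2500 11.2500; 41.6250 -25.1250]
K = S⁻¹·BᵀPA = [0.6753 -0.5327; 1.4931 -0.9779]
A−BK = [0.7603 -0.5331; 0.4535 -0.3356]
AᵀP(A−BK) = [7.7732 -5.3322; -5.3322 3.6732]
P' = Q + AᵀP(A−BK) = [17.0232 -5.0822; -5.0822 3.9232]
tr(P') = 20.9464


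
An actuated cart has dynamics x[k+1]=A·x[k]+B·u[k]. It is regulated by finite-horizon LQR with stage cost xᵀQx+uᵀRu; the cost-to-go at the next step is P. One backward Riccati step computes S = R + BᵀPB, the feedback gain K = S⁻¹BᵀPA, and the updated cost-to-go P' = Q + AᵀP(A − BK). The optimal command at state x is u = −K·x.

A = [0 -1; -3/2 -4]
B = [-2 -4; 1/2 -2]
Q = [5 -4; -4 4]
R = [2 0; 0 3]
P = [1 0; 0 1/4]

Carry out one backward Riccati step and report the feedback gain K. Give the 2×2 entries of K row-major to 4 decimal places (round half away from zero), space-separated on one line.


-0.1563 -0.2697 0.0981 0.4045

BᵀP = [-2.0000 0.1250; -4.0000 -0.5000]
S = R + BᵀPB = [2 0; 0 3] + [4.0625 7.7500; 7.7500 17.0000] = [6.0625 7.7500; 7.7500 20.0000]
BᵀPA = [-0.1875 1.5000; 0.7500 6.0000]
K = S⁻¹·BᵀPA = [-0.1563 -0.2697; 0.0981 0.4045]
A−BK = [0.0797 0.0787; -1.2257 -3.0562]
AᵀP(A−BK) = [0.4597 1.1461; 1.1461 2.9775]
P' = Q + AᵀP(A−BK) = [5.4597 -2.8539; -2.8539 6.9775]
tr(P') = 12.4372


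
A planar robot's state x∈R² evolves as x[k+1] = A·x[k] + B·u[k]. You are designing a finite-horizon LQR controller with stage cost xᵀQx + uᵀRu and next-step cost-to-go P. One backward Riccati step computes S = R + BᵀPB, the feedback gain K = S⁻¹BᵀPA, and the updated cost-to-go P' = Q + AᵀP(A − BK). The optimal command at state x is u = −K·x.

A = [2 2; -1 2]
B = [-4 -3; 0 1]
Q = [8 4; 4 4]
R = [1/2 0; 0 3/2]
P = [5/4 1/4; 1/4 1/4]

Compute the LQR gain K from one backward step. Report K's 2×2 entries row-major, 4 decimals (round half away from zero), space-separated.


BᵀP = [-5.0000 -1.0000; -3.5000 -0.5000]
S = R + BᵀPB = [1/2 0; 0 3/2] + [20.0000 14.0000; 14.0000 10.0000] = [20.5000 14.0000; 14.0000 11.5000]
BᵀPA = [-9.0000 -12.0000; -6.5000 -8.0000]
K = S⁻¹·BᵀPA = [-0.3145 -0.6541; -0.1824 0.1006]
A−BK = [0.1950 -0.3145; -0.8176 1.8994]
AᵀP(A−BK) = [0.2343 -0.2327; -0.2327 0.9560]
P' = Q + AᵀP(A−BK) = [8.2343 3.7673; 3.7673 4.9560]
tr(P') = 13.1903

-0.3145 -0.6541 -0.1824 0.1006


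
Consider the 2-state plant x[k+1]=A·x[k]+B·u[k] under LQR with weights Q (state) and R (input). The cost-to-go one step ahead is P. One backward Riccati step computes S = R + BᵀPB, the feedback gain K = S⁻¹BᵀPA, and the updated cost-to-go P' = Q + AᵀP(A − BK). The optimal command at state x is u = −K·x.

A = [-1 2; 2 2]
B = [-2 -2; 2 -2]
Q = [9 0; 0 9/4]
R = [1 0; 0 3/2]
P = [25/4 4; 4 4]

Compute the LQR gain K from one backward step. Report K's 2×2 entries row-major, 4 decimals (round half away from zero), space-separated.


0.6608 -0.0203 -0.2342 -0.9774

BᵀP = [-4.5000 0.0000; -20.5000 -16.0000]
S = R + BᵀPB = [1 0; 0 3/2] + [9.0000 9.0000; 9.0000 73.0000] = [10.0000 9.0000; 9.0000 74.5000]
BᵀPA = [4.5000 -9.0000; -11.5000 -73.0000]
K = S⁻¹·BᵀPA = [0.6608 -0.0203; -0.2342 -0.9774]
A−BK = [-0.1468 0.0045; 0.2101 0.0858]
AᵀP(A−BK) = [0.5834 0.3513; 0.3513 1.4661]
P' = Q + AᵀP(A−BK) = [9.5834 0.3513; 0.3513 3.7161]
tr(P') = 13.2995


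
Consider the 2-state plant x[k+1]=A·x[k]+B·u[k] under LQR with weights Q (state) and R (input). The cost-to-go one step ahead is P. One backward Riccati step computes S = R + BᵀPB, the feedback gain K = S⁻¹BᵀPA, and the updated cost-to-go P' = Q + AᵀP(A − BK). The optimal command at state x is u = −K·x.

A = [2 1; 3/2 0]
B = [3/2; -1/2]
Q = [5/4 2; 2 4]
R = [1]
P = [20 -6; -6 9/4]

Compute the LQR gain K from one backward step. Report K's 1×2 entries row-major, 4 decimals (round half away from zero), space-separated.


BᵀP = [33.0000 -10.1250]
S = R + BᵀPB = [1] + [54.5625] = [55.5625]
BᵀPA = [50.8125 33.0000]
K = S⁻¹·BᵀPA = [0.9145 0.5939]
A−BK = [0.6282 0.1091; 1.9573 0.2970]
AᵀP(A−BK) = [2.5939 0.8211; 0.8211 0.4004]
P' = Q + AᵀP(A−BK) = [3.8439 2.8211; 2.8211 4.4004]
tr(P') = 8.2444

0.9145 0.5939


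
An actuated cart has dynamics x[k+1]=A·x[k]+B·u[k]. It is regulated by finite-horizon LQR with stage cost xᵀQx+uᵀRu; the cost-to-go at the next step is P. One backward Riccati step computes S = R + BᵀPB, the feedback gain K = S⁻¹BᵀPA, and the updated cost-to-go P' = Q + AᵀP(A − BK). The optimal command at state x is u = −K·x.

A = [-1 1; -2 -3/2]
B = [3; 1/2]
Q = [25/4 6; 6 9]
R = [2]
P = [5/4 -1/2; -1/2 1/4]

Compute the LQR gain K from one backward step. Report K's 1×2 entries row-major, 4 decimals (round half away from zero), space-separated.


BᵀP = [3.5000 -1.3750]
S = R + BᵀPB = [2] + [9.8125] = [11.8125]
BᵀPA = [-0.7500 5.5625]
K = S⁻¹·BᵀPA = [-0.0635 0.4709]
A−BK = [-0.8095 -0.4127; -1.9683 -1.7354]
AᵀP(A−BK) = [0.2024 0.1032; 0.1032 0.6931]
P' = Q + AᵀP(A−BK) = [6.4524 6.1032; 6.1032 9.6931]
tr(P') = 16.1455

-0.0635 0.4709


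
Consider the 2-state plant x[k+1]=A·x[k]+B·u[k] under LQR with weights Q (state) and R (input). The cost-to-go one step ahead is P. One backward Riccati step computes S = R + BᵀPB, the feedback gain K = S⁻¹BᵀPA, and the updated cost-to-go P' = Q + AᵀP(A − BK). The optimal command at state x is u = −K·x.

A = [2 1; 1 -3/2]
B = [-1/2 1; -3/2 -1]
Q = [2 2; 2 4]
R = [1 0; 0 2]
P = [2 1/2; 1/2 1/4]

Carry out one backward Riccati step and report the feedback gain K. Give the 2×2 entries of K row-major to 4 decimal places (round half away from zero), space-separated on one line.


BᵀP = [-1.7500 -0.6250; 1.5000 0.2500]
S = R + BᵀPB = [1 0; 0 2] + [1.8125 -1.1250; -1.1250 1.2500] = [2.8125 -1.1250; -1.1250 3.2500]
BᵀPA = [-4.1250 -0.8125; 3.2500 1.1250]
K = S⁻¹·BᵀPA = [-1.2381 -0.1746; 0.5714 0.2857]
A−BK = [0.8095 0.6270; -0.2857 -1.4762]
AᵀP(A−BK) = [3.2857 0.9762; 0.9762 0.5992]
P' = Q + AᵀP(A−BK) = [5.2857 2.9762; 2.9762 4.5992]
tr(P') = 9.8849

-1.2381 -0.1746 0.5714 0.2857


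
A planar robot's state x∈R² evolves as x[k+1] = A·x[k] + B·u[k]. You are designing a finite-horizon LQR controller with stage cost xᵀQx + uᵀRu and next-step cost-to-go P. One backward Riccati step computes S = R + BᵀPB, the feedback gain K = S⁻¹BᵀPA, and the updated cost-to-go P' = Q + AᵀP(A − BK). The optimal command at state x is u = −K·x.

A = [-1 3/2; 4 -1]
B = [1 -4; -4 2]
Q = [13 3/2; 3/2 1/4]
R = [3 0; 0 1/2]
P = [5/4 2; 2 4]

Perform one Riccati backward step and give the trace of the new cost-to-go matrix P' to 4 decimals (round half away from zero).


16.1484

BᵀP = [-6.7500 -14.0000; -1.0000 0.0000]
S = R + BᵀPB = [3 0; 0 1/2] + [49.2500 -1.0000; -1.0000 4.0000] = [52.2500 -1.0000; -1.0000 4.5000]
BᵀPA = [-49.2500 3.8750; 1.0000 -1.5000]
K = S⁻¹·BᵀPA = [-0.9423 0.0681; 0.0128 -0.3182]
A−BK = [-0.0064 0.1591; 0.2050 -0.0913]
AᵀP(A−BK) = [2.8270 -0.2042; -0.2042 0.0714]
P' = Q + AᵀP(A−BK) = [15.8270 1.2958; 1.2958 0.3214]
tr(P') = 16.1484


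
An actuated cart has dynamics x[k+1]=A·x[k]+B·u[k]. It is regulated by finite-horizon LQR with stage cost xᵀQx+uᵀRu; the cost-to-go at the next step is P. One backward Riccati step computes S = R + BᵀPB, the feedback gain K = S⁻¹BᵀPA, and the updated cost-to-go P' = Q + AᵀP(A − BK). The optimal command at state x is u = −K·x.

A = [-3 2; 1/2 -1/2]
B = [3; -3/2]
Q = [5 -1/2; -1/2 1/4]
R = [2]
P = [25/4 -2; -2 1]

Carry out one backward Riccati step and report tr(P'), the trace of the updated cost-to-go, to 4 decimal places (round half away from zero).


7.9100

BᵀP = [21.7500 -7.5000]
S = R + BᵀPB = [2] + [76.5000] = [78.5000]
BᵀPA = [-69.0000 47.2500]
K = S⁻¹·BᵀPA = [-0.8790 0.6019]
A−BK = [-0.3631 0.1943; -0.8185 0.4029]
AᵀP(A−BK) = [1.8503 -1.2182; -1.2182 0.8097]
P' = Q + AᵀP(A−BK) = [6.8503 -1.7182; -1.7182 1.0597]
tr(P') = 7.9100
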